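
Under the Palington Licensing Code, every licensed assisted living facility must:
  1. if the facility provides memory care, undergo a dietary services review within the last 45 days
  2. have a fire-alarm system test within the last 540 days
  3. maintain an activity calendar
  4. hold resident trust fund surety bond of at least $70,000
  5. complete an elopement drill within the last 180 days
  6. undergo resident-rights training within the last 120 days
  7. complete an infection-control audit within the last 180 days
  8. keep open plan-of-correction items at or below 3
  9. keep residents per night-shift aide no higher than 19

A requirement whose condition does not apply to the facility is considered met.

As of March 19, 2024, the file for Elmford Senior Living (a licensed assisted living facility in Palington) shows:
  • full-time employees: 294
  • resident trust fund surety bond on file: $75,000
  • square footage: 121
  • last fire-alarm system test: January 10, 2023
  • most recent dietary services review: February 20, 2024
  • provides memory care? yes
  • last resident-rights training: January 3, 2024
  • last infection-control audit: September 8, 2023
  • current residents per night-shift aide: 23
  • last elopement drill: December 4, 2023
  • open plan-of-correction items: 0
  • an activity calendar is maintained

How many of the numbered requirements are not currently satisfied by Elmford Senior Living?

2

1. condition 'provides memory care' holds; dietary services review 28 days ago vs limit 45 → met
2. fire-alarm system test 434 days ago vs limit 540 → met
3. activity calendar present → met
4. resident trust fund surety bond $75,000 ≥ $70,000 → met
5. elopement drill 106 days ago vs limit 180 → met
6. resident-rights training 76 days ago vs limit 120 → met
7. infection-control audit 193 days ago vs limit 180 → not met
8. open plan-of-correction items 0 ≤ 3 → met
9. residents per night-shift aide 23 > 19 → not met
Not met: 2 of 9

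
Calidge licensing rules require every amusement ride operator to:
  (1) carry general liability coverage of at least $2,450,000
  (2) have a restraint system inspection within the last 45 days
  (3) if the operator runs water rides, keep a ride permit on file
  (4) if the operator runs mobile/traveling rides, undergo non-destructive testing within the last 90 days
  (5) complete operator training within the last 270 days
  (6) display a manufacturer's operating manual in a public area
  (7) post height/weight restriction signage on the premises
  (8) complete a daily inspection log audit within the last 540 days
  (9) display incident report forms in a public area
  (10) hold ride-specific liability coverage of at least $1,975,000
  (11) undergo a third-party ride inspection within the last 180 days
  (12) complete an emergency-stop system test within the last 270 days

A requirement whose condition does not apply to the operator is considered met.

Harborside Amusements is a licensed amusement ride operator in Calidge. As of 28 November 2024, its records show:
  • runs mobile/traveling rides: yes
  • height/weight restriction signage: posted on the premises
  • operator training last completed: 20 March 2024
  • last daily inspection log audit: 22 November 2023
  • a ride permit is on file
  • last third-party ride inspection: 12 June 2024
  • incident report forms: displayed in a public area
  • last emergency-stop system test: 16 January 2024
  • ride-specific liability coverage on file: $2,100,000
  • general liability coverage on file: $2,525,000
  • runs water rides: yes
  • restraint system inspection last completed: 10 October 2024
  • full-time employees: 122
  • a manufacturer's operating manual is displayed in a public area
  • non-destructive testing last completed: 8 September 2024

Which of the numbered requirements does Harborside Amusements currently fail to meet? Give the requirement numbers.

1. general liability coverage $2,525,000 ≥ $2,450,000 → met
2. restraint system inspection 49 days ago vs limit 45 → not met
3. condition 'runs water rides' holds; ride permit present → met
4. condition 'runs mobile/traveling rides' holds; non-destructive testing 81 days ago vs limit 90 → met
5. operator training 253 days ago vs limit 270 → met
6. manufacturer's operating manual present → met
7. height/weight restriction signage present → met
8. daily inspection log audit 372 days ago vs limit 540 → met
9. incident report forms present → met
10. ride-specific liability coverage $2,100,000 ≥ $1,975,000 → met
11. third-party ride inspection 169 days ago vs limit 180 → met
12. emergency-stop system test 317 days ago vs limit 270 → not met
Not met: 2, 12

2, 12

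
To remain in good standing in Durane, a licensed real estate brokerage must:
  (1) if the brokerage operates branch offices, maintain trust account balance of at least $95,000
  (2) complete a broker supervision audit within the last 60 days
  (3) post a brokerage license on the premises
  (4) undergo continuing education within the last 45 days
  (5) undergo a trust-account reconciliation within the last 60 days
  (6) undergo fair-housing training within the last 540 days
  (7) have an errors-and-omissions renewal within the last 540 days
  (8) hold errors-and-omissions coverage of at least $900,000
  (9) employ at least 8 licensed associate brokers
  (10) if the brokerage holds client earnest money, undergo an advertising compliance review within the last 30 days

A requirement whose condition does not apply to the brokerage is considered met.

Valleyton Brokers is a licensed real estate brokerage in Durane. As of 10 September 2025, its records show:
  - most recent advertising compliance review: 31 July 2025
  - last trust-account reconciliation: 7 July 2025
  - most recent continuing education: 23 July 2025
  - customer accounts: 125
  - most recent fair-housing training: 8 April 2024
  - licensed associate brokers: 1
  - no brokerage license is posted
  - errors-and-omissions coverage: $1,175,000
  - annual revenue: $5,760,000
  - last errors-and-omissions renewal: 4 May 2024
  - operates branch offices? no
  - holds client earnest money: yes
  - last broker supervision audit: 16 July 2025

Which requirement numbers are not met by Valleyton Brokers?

3, 4, 5, 9, 10

1. condition 'operates branch offices' does not hold → requirement n/a → met
2. broker supervision audit 56 days ago vs limit 60 → met
3. brokerage license absent → not met
4. continuing education 49 days ago vs limit 45 → not met
5. trust-account reconciliation 65 days ago vs limit 60 → not met
6. fair-housing training 520 days ago vs limit 540 → met
7. errors-and-omissions renewal 494 days ago vs limit 540 → met
8. errors-and-omissions coverage $1,175,000 ≥ $900,000 → met
9. licensed associate brokers 1 < 8 → not met
10. condition 'holds client earnest money' holds; advertising compliance review 41 days ago vs limit 30 → not met
Not met: 3, 4, 5, 9, 10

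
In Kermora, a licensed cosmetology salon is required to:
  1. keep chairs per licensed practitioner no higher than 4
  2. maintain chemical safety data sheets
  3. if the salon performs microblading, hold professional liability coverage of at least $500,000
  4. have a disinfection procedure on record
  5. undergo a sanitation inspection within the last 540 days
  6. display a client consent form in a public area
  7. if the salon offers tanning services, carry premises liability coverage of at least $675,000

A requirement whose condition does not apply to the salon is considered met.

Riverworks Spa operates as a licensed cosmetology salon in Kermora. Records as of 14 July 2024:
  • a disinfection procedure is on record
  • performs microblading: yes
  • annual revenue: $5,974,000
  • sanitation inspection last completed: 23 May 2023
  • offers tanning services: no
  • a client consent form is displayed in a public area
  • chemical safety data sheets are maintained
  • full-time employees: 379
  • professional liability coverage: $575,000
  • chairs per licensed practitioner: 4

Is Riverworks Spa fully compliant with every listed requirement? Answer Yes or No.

Yes

1. chairs per licensed practitioner 4 ≤ 4 → met
2. chemical safety data sheets present → met
3. condition 'performs microblading' holds; professional liability coverage $575,000 ≥ $500,000 → met
4. disinfection procedure present → met
5. sanitation inspection 418 days ago vs limit 540 → met
6. client consent form present → met
7. condition 'offers tanning services' does not hold → requirement n/a → met
All met.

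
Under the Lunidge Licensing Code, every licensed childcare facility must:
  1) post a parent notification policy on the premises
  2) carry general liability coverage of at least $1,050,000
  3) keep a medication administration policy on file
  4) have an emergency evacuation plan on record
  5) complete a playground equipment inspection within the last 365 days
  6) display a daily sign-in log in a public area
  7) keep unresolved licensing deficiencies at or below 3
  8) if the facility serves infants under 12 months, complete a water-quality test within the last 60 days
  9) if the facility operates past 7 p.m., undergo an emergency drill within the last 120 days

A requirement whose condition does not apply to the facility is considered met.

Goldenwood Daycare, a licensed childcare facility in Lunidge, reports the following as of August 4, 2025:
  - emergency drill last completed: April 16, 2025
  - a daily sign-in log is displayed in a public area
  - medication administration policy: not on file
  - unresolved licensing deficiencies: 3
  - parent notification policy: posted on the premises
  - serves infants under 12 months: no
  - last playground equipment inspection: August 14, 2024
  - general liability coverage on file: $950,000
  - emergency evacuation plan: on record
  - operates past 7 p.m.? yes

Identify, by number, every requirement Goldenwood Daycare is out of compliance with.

2, 3

1. parent notification policy present → met
2. general liability coverage $950,000 < $1,050,000 → not met
3. medication administration policy absent → not met
4. emergency evacuation plan present → met
5. playground equipment inspection 355 days ago vs limit 365 → met
6. daily sign-in log present → met
7. unresolved licensing deficiencies 3 ≤ 3 → met
8. condition 'serves infants under 12 months' does not hold → requirement n/a → met
9. condition 'operates past 7 p.m.' holds; emergency drill 110 days ago vs limit 120 → met
Not met: 2, 3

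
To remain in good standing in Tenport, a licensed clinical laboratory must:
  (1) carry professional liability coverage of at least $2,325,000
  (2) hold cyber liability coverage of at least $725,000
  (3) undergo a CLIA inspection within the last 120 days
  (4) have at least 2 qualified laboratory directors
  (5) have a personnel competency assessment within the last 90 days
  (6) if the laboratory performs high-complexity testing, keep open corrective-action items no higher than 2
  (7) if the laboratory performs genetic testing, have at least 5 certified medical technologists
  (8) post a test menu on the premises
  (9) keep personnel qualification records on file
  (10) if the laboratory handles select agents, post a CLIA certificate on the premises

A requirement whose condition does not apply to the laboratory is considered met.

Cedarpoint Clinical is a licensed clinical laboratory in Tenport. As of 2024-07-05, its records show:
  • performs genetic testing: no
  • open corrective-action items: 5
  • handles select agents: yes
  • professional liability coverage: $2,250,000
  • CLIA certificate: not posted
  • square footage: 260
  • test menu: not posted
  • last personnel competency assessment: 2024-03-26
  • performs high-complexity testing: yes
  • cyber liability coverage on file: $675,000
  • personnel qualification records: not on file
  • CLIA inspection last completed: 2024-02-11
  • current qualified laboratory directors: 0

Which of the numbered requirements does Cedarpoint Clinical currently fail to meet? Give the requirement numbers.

1, 2, 3, 4, 5, 6, 8, 9, 10

1. professional liability coverage $2,250,000 < $2,325,000 → not met
2. cyber liability coverage $675,000 < $725,000 → not met
3. CLIA inspection 145 days ago vs limit 120 → not met
4. qualified laboratory directors 0 < 2 → not met
5. personnel competency assessment 101 days ago vs limit 90 → not met
6. condition 'performs high-complexity testing' holds; open corrective-action items 5 > 2 → not met
7. condition 'performs genetic testing' does not hold → requirement n/a → met
8. test menu absent → not met
9. personnel qualification records absent → not met
10. condition 'handles select agents' holds; CLIA certificate absent → not met
Not met: 1, 2, 3, 4, 5, 6, 8, 9, 10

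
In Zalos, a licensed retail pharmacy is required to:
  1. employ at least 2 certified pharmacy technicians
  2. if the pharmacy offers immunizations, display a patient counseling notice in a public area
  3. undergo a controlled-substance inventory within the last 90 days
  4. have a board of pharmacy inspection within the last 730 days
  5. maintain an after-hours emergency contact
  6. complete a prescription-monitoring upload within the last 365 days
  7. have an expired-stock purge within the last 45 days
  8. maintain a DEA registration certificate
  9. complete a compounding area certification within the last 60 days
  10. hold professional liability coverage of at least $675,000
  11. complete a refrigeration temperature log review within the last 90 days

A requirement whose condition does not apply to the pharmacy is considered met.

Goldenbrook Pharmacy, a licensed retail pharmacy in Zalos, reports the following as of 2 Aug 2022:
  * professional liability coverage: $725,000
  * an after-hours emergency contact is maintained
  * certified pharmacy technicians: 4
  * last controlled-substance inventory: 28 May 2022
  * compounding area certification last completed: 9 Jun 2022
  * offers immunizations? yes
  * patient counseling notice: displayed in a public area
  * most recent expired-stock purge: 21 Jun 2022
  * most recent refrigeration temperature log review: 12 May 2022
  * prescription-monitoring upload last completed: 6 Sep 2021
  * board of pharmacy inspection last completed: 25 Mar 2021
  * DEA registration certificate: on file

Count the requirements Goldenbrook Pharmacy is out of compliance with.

0

1. certified pharmacy technicians 4 ≥ 2 → met
2. condition 'offers immunizations' holds; patient counseling notice present → met
3. controlled-substance inventory 66 days ago vs limit 90 → met
4. board of pharmacy inspection 495 days ago vs limit 730 → met
5. after-hours emergency contact present → met
6. prescription-monitoring upload 330 days ago vs limit 365 → met
7. expired-stock purge 42 days ago vs limit 45 → met
8. DEA registration certificate present → met
9. compounding area certification 54 days ago vs limit 60 → met
10. professional liability coverage $725,000 ≥ $675,000 → met
11. refrigeration temperature log review 82 days ago vs limit 90 → met
Not met: 0 of 11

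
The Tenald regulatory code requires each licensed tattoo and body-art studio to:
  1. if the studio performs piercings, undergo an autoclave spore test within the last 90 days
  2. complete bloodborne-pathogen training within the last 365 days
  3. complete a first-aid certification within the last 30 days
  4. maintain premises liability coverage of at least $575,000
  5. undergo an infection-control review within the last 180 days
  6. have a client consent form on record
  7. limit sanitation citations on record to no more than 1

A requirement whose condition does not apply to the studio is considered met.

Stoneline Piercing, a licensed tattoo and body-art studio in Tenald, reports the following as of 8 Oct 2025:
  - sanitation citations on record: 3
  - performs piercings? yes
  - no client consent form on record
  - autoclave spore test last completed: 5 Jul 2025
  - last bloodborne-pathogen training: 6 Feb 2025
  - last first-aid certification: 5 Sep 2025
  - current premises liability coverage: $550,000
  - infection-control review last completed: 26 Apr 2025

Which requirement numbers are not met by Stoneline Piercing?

1. condition 'performs piercings' holds; autoclave spore test 95 days ago vs limit 90 → not met
2. bloodborne-pathogen training 244 days ago vs limit 365 → met
3. first-aid certification 33 days ago vs limit 30 → not met
4. premises liability coverage $550,000 < $575,000 → not met
5. infection-control review 165 days ago vs limit 180 → met
6. client consent form absent → not met
7. sanitation citations on record 3 > 1 → not met
Not met: 1, 3, 4, 6, 7

1, 3, 4, 6, 7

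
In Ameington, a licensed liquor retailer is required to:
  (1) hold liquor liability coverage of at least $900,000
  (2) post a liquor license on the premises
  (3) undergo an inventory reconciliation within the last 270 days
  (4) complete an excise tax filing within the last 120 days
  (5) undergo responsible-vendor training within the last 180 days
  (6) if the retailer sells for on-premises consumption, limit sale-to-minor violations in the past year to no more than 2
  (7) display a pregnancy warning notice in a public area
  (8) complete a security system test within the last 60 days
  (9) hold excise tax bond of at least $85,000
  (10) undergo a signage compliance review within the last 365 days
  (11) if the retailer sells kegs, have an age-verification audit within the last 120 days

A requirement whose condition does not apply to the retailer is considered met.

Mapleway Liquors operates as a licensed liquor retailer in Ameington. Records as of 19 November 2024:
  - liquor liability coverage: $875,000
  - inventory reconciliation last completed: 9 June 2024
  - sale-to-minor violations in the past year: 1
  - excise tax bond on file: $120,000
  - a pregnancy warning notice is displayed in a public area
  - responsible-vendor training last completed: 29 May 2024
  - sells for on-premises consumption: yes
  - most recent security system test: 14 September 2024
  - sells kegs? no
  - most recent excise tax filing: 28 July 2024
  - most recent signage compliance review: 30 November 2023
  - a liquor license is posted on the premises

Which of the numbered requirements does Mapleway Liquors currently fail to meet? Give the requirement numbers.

1, 8

1. liquor liability coverage $875,000 < $900,000 → not met
2. liquor license present → met
3. inventory reconciliation 163 days ago vs limit 270 → met
4. excise tax filing 114 days ago vs limit 120 → met
5. responsible-vendor training 174 days ago vs limit 180 → met
6. condition 'sells for on-premises consumption' holds; sale-to-minor violations in the past year 1 ≤ 2 → met
7. pregnancy warning notice present → met
8. security system test 66 days ago vs limit 60 → not met
9. excise tax bond $120,000 ≥ $85,000 → met
10. signage compliance review 355 days ago vs limit 365 → met
11. condition 'sells kegs' does not hold → requirement n/a → met
Not met: 1, 8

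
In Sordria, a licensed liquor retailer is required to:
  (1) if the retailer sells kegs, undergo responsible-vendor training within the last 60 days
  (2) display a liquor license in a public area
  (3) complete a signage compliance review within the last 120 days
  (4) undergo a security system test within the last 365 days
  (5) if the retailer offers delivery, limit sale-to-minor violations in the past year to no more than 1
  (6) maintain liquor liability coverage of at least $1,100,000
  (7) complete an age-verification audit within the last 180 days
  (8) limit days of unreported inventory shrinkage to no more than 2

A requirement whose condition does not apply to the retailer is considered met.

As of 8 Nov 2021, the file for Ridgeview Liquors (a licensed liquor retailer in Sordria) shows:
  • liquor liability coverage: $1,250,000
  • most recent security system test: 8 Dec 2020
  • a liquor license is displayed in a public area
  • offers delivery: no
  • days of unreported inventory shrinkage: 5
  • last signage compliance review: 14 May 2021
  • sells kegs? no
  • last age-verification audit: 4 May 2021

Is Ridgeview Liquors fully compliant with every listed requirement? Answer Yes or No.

1. condition 'sells kegs' does not hold → requirement n/a → met
2. liquor license present → met
3. signage compliance review 178 days ago vs limit 120 → not met
4. security system test 335 days ago vs limit 365 → met
5. condition 'offers delivery' does not hold → requirement n/a → met
6. liquor liability coverage $1,250,000 ≥ $1,100,000 → met
7. age-verification audit 188 days ago vs limit 180 → not met
8. days of unreported inventory shrinkage 5 > 2 → not met
Not met: 3, 7, 8

No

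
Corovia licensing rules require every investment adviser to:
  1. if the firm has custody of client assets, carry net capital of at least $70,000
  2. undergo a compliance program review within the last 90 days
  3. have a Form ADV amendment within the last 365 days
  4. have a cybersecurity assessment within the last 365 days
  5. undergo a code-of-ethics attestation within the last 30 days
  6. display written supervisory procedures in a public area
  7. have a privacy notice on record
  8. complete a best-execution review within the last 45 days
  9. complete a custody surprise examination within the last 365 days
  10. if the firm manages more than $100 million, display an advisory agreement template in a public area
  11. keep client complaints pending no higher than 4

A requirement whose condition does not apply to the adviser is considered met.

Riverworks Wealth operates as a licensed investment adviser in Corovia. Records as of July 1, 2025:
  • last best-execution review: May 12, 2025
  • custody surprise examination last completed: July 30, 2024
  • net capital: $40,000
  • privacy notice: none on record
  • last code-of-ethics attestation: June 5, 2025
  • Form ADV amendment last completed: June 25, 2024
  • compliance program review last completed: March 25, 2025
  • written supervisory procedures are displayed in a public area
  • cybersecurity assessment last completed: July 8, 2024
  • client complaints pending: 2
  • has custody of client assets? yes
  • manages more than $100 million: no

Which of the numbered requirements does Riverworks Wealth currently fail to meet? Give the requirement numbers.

1, 2, 3, 7, 8

1. condition 'has custody of client assets' holds; net capital $40,000 < $70,000 → not met
2. compliance program review 98 days ago vs limit 90 → not met
3. Form ADV amendment 371 days ago vs limit 365 → not met
4. cybersecurity assessment 358 days ago vs limit 365 → met
5. code-of-ethics attestation 26 days ago vs limit 30 → met
6. written supervisory procedures present → met
7. privacy notice absent → not met
8. best-execution review 50 days ago vs limit 45 → not met
9. custody surprise examination 336 days ago vs limit 365 → met
10. condition 'manages more than $100 million' does not hold → requirement n/a → met
11. client complaints pending 2 ≤ 4 → met
Not met: 1, 2, 3, 7, 8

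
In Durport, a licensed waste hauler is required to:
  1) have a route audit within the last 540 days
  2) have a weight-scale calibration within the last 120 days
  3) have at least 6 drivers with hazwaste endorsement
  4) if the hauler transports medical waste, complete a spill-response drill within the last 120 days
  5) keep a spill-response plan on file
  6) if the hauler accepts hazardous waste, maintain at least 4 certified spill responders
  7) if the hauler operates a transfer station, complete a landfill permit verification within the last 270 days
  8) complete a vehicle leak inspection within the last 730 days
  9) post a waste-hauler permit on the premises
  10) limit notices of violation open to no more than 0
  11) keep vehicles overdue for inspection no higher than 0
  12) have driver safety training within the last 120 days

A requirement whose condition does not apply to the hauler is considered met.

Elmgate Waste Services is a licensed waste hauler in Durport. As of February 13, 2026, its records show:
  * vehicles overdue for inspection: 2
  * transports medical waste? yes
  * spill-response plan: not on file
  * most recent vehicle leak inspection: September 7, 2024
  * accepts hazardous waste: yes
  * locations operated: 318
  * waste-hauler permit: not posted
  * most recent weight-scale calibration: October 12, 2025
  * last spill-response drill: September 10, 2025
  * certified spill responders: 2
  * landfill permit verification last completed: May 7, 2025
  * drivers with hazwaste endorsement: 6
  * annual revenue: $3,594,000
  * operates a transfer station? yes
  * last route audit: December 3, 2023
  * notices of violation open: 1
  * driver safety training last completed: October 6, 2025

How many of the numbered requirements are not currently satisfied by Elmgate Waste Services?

10

1. route audit 803 days ago vs limit 540 → not met
2. weight-scale calibration 124 days ago vs limit 120 → not met
3. drivers with hazwaste endorsement 6 ≥ 6 → met
4. condition 'transports medical waste' holds; spill-response drill 156 days ago vs limit 120 → not met
5. spill-response plan absent → not met
6. condition 'accepts hazardous waste' holds; certified spill responders 2 < 4 → not met
7. condition 'operates a transfer station' holds; landfill permit verification 282 days ago vs limit 270 → not met
8. vehicle leak inspection 524 days ago vs limit 730 → met
9. waste-hauler permit absent → not met
10. notices of violation open 1 > 0 → not met
11. vehicles overdue for inspection 2 > 0 → not met
12. driver safety training 130 days ago vs limit 120 → not met
Not met: 10 of 12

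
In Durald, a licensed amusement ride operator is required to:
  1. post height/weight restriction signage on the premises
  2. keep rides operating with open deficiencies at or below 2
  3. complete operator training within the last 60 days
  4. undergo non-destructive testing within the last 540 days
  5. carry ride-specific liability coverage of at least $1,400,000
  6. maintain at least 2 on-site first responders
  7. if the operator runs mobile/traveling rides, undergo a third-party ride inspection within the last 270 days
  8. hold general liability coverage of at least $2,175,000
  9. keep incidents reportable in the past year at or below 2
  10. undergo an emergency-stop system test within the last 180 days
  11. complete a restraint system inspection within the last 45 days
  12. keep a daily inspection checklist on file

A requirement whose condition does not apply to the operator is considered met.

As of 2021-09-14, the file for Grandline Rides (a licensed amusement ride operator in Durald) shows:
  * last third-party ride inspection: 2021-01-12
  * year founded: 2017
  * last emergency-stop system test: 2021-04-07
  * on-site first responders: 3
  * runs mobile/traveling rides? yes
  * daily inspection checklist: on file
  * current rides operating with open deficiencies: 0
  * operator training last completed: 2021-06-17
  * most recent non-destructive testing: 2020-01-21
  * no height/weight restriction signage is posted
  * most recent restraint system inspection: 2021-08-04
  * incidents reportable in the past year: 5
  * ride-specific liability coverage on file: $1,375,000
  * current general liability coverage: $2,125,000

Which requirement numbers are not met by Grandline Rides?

1. height/weight restriction signage absent → not met
2. rides operating with open deficiencies 0 ≤ 2 → met
3. operator training 89 days ago vs limit 60 → not met
4. non-destructive testing 602 days ago vs limit 540 → not met
5. ride-specific liability coverage $1,375,000 < $1,400,000 → not met
6. on-site first responders 3 ≥ 2 → met
7. condition 'runs mobile/traveling rides' holds; third-party ride inspection 245 days ago vs limit 270 → met
8. general liability coverage $2,125,000 < $2,175,000 → not met
9. incidents reportable in the past year 5 > 2 → not met
10. emergency-stop system test 160 days ago vs limit 180 → met
11. restraint system inspection 41 days ago vs limit 45 → met
12. daily inspection checklist present → met
Not met: 1, 3, 4, 5, 8, 9

1, 3, 4, 5, 8, 9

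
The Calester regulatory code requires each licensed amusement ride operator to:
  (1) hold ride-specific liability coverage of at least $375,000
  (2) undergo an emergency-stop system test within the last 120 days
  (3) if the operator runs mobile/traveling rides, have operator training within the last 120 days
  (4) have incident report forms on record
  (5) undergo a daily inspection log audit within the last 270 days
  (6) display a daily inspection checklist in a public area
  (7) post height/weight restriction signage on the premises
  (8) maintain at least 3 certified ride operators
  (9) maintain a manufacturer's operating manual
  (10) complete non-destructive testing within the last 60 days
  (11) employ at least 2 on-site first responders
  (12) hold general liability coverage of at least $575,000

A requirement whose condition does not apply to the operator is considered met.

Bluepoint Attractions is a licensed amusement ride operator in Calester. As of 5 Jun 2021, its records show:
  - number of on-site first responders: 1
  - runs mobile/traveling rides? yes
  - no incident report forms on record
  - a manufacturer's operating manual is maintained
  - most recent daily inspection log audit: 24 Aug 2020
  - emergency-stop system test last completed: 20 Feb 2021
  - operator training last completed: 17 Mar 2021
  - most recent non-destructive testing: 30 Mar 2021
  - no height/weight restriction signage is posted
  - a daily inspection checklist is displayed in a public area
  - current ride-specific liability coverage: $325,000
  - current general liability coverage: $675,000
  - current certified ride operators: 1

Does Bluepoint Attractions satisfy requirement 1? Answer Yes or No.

No

1. ride-specific liability coverage $325,000 < $375,000 → not met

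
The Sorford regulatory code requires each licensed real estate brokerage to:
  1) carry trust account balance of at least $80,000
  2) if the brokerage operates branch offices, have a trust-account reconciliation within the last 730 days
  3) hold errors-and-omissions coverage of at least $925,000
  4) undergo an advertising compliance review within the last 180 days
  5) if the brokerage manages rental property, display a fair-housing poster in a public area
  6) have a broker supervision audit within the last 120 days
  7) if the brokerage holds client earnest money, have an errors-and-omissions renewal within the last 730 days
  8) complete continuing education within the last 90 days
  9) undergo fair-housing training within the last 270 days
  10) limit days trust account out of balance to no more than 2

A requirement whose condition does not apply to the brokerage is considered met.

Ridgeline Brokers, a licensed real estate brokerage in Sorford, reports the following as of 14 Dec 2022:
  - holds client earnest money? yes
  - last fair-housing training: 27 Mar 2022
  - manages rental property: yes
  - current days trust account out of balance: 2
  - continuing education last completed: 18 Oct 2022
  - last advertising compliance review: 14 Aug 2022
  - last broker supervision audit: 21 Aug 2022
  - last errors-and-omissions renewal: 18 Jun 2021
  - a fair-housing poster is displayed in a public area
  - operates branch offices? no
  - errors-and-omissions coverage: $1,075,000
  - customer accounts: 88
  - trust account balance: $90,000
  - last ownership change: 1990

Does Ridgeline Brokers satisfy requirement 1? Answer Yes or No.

1. trust account balance $90,000 ≥ $80,000 → met

Yes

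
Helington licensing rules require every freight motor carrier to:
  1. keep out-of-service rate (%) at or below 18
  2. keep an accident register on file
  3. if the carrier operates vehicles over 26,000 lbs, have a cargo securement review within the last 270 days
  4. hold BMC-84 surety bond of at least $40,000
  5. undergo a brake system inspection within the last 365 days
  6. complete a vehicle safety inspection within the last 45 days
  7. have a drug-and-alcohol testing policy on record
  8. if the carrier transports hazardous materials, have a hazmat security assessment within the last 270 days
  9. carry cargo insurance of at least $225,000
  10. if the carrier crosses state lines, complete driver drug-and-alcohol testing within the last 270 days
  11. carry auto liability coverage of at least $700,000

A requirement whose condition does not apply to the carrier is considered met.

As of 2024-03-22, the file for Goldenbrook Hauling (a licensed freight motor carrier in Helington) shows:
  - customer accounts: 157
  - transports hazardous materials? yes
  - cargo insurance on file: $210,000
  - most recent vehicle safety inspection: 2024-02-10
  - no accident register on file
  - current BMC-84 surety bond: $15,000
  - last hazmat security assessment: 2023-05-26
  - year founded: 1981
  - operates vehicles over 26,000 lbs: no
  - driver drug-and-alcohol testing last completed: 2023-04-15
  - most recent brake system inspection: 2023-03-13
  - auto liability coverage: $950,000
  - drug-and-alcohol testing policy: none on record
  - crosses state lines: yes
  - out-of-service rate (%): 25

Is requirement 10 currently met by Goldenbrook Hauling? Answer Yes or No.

10. condition 'crosses state lines' holds; driver drug-and-alcohol testing 342 days ago vs limit 270 → not met

No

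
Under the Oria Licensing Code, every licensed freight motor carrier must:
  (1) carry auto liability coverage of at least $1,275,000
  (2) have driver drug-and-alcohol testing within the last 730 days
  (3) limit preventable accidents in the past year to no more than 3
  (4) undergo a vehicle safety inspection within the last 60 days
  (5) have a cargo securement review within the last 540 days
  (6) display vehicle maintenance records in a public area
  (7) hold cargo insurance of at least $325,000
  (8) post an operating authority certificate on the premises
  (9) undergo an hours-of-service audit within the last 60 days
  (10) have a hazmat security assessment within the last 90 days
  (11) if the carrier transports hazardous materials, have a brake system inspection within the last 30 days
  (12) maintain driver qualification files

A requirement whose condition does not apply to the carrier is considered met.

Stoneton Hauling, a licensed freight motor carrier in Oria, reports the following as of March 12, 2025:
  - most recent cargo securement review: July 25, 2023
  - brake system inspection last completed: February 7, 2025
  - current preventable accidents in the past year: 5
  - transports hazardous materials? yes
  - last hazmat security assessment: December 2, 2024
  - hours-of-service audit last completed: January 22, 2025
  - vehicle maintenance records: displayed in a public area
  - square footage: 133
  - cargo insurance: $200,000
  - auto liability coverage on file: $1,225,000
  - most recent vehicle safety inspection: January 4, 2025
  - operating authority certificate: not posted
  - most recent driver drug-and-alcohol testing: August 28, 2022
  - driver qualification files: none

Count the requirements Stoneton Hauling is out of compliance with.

1. auto liability coverage $1,225,000 < $1,275,000 → not met
2. driver drug-and-alcohol testing 927 days ago vs limit 730 → not met
3. preventable accidents in the past year 5 > 3 → not met
4. vehicle safety inspection 67 days ago vs limit 60 → not met
5. cargo securement review 596 days ago vs limit 540 → not met
6. vehicle maintenance records present → met
7. cargo insurance $200,000 < $325,000 → not met
8. operating authority certificate absent → not met
9. hours-of-service audit 49 days ago vs limit 60 → met
10. hazmat security assessment 100 days ago vs limit 90 → not met
11. condition 'transports hazardous materials' holds; brake system inspection 33 days ago vs limit 30 → not met
12. driver qualification files absent → not met
Not met: 10 of 12

10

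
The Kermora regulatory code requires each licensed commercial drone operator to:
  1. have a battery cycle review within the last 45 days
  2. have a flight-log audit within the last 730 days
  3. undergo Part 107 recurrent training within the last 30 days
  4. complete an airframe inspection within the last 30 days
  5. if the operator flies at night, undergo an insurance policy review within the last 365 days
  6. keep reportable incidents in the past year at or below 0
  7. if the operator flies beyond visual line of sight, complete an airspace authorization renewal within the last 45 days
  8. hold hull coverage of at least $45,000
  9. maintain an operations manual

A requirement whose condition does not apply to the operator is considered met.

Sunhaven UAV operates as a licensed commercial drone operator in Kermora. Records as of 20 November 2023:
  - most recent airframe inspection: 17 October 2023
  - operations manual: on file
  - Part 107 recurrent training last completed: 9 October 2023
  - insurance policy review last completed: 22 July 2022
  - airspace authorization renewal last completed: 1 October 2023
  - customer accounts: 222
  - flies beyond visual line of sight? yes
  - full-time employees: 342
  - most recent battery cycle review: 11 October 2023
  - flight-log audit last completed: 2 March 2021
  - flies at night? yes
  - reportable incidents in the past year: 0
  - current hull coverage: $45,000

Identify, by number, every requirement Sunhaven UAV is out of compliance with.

2, 3, 4, 5, 7

1. battery cycle review 40 days ago vs limit 45 → met
2. flight-log audit 993 days ago vs limit 730 → not met
3. Part 107 recurrent training 42 days ago vs limit 30 → not met
4. airframe inspection 34 days ago vs limit 30 → not met
5. condition 'flies at night' holds; insurance policy review 486 days ago vs limit 365 → not met
6. reportable incidents in the past year 0 ≤ 0 → met
7. condition 'flies beyond visual line of sight' holds; airspace authorization renewal 50 days ago vs limit 45 → not met
8. hull coverage $45,000 ≥ $45,000 → met
9. operations manual present → met
Not met: 2, 3, 4, 5, 7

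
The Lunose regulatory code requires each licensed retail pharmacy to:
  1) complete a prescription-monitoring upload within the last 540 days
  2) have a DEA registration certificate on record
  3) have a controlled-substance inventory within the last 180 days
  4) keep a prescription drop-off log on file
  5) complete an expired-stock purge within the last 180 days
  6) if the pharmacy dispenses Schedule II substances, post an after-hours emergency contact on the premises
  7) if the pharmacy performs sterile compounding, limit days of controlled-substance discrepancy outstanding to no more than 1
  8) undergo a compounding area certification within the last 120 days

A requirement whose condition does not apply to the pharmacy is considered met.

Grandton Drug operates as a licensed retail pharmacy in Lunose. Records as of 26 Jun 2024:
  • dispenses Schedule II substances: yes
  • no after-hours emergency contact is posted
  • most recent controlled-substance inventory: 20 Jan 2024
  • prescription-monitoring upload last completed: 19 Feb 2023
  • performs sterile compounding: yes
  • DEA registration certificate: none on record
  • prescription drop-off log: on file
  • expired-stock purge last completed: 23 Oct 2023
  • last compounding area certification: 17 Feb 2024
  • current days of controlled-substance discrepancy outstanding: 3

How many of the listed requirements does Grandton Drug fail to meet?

5

1. prescription-monitoring upload 493 days ago vs limit 540 → met
2. DEA registration certificate absent → not met
3. controlled-substance inventory 158 days ago vs limit 180 → met
4. prescription drop-off log present → met
5. expired-stock purge 247 days ago vs limit 180 → not met
6. condition 'dispenses Schedule II substances' holds; after-hours emergency contact absent → not met
7. condition 'performs sterile compounding' holds; days of controlled-substance discrepancy outstanding 3 > 1 → not met
8. compounding area certification 130 days ago vs limit 120 → not met
Not met: 5 of 8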